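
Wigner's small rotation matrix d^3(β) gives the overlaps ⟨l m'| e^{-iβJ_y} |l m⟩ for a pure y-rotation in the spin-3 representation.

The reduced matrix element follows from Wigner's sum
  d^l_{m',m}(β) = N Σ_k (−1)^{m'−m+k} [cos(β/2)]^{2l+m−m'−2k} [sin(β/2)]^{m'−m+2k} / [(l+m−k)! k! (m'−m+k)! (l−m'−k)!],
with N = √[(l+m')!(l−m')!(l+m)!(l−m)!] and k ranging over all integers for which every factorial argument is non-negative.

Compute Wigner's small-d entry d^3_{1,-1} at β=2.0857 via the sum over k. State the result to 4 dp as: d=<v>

d=-0.4266

d^3_{1,-1}(β=2.0857) via Wigner's sum:
With c≡cos(β/2)=0.503760 and s≡sin(β/2)=0.863843, N=[24·2·2·24]^{1/2}=48.000000
k: max(0,(-1)−(1))=0 … min(3+(-1),3−(1))=2
  k=0: (−1)^2·48.0000/(8)·0.5038^4·0.8638^2 = +0.288348
  k=1: (−1)^3·48.0000/(6)·0.5038^2·0.8638^4 = -1.130520
  k=2: (−1)^4·48.0000/(48)·0.5038^0·0.8638^6 = +0.415538
d^3_{1,-1}(2.0857) = +0.288348 -1.130520 +0.415538 = -0.426634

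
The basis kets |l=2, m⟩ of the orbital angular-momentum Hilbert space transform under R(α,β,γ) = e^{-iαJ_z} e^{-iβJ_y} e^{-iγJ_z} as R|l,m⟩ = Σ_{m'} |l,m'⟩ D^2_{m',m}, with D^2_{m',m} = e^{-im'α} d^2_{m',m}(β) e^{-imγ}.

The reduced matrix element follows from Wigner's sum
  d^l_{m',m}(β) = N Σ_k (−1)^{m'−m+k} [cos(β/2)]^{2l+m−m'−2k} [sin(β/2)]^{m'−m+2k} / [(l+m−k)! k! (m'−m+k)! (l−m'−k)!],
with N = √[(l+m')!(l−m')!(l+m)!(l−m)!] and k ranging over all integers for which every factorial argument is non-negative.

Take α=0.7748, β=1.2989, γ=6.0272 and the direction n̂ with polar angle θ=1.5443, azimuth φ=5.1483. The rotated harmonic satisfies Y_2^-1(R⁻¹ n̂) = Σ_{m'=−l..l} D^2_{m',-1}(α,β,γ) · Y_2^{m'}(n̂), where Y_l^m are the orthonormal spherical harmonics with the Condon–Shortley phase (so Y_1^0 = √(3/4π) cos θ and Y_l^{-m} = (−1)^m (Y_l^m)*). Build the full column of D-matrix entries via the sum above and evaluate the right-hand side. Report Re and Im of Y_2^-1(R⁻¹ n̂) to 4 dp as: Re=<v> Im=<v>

Need the full column D^2_{m',-1} for m'=−2..2 at α=0.7748, β=1.2989, γ=6.0272.
cos(β/2)=0.796417, sin(β/2)=0.604748
d^2_{-2,-1}: single k=1 term ⇒ +0.610978;  D = +0.167192+0.587657i
d^2_{-1,-1}: k∈[0..1] ⇒ +0.402310 -0.695907 = -0.293597;  D = -0.254962-0.145580i
d^2_{0,-1}: k∈[0..1] ⇒ -0.748292 +0.431460 = -0.316832;  D = -0.306508+0.080222i
d^2_{1,-1}: k∈[0..1] ⇒ +0.695907 -0.133752 = +0.562156;  D = +0.289030-0.482163i
d^2_{2,-1}: single k=0 term ⇒ -0.352285;  D = +0.081955+0.342620i
Y_2^{m'}(θ=1.5443,φ=5.1483) and Σ D·Y over m':
  (+0.1672+0.5877i)·(-0.2484+0.2955i)  (-0.2550-0.1456i)·(+0.0086+0.0185i)  (-0.3065+0.0802i)·(-0.3147+0.0000i)  (+0.2890-0.4822i)·(-0.0086+0.0185i)  (+0.0820+0.3426i)·(-0.2484-0.2955i)
Y_2^-1(R⁻¹ n̂) = -0.030875-0.227572i

Re=-0.0309 Im=-0.2276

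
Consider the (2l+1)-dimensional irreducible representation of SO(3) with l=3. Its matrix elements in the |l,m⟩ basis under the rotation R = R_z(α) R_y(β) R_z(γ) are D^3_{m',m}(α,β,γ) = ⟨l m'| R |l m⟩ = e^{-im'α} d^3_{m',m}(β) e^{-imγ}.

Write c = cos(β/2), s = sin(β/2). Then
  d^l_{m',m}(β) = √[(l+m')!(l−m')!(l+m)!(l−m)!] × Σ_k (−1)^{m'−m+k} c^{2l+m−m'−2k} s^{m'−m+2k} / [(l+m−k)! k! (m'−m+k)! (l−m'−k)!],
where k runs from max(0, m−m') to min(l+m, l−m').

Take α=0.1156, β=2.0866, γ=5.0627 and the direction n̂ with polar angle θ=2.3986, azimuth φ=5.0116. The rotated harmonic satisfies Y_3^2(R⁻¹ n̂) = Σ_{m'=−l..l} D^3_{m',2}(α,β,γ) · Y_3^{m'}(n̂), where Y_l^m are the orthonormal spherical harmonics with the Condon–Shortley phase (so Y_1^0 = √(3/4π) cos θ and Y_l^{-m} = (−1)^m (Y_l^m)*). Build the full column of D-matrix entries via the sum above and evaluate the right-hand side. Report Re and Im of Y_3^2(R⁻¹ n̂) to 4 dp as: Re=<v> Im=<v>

Re=0.2782 Im=0.2506

Need the full column D^3_{m',2} for m'=−3..3 at α=0.1156, β=2.0866, γ=5.0627.
cos(β/2)=0.503372, sin(β/2)=0.864070
d^3_{-3,2}: single k=5 term ⇒ +0.593894;  D = -0.557106+0.205776i
d^3_{-2,2}: k∈[4..5] ⇒ +0.706225 -0.416192 = +0.290033;  D = -0.258660+0.131203i
d^3_{-1,2}: k∈[3..4] ⇒ +0.520407 -0.766714 = -0.246307;  D = +0.205346-0.136015i
d^3_{0,2}: k∈[2..3] ⇒ +0.262551 -0.773631 = -0.511080;  D = +0.390691-0.329490i
d^3_{1,2}: k∈[1..2] ⇒ +0.088306 -0.520407 = -0.432100;  D = +0.295979-0.314812i
d^3_{2,2}: k∈[0..1] ⇒ +0.016268 -0.239675 = -0.223407;  D = +0.133234-0.179331i
d^3_{3,2}: single k=0 term ⇒ -0.068402;  D = +0.034188-0.059245i
Y_3^{m'}(θ=2.3986,φ=5.0116) and Σ D·Y over m':
  (-0.5571+0.2058i)·(-0.1010-0.0805i)  (-0.2587+0.1312i)·(+0.2846-0.1940i)  (+0.2053-0.1360i)·(+0.1103+0.3576i)  (+0.3907-0.3295i)·(+0.0792+0.0000i)  (+0.2960-0.3148i)·(-0.1103+0.3576i)  (+0.1332-0.1793i)·(+0.2846+0.1940i)  (+0.0342-0.0592i)·(+0.1010-0.0805i)
Y_3^2(R⁻¹ n̂) = +0.278250+0.250599i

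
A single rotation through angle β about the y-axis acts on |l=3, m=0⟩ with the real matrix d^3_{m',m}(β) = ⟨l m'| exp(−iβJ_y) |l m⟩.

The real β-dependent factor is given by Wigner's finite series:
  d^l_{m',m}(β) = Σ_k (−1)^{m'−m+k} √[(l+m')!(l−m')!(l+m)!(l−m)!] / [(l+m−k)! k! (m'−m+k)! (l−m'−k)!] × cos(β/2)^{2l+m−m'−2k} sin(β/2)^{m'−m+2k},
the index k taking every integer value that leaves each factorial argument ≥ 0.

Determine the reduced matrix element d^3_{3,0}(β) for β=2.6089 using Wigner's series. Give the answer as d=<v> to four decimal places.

d=-0.0732

d^3_{3,0}(β=2.6089) via Wigner's sum:
Half-angle: c=0.263208, s=0.964739. N=√(720·1·6·6)=160.996894
k∈{0} keeps every argument non-negative
  k=0: (−1)^3·160.9969/(36)·0.2632^3·0.9647^3 = -0.073222
d^3_{3,0}(2.6089) = -0.073222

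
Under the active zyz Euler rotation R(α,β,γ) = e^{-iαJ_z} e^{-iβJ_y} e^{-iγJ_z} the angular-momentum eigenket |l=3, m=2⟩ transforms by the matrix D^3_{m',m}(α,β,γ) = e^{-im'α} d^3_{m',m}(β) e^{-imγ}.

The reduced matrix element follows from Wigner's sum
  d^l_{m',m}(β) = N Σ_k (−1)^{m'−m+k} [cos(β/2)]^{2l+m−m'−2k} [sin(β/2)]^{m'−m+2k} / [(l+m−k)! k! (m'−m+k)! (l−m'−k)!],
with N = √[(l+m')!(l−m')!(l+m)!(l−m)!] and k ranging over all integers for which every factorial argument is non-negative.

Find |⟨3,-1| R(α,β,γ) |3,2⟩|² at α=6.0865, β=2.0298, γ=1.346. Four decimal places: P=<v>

P=0.0283

Split into d^3_{-1,2}(β=2.0298) × two z-phases.
Half-angle: c=0.527705, s=0.849428. N=√(2·24·120·1)=75.894664
k∈{3,4} keeps every argument non-negative
  k=3: (−1)^0·75.8947/(12)·0.5277^3·0.8494^3 = +0.569617
  k=4: (−1)^1·75.8947/(24)·0.5277^1·0.8494^5 = -0.737944
d^3_{-1,2}(2.0298) = +0.569617 -0.737944 = -0.168327
|D^3_{-1,2}|² = |d^3_{-1,2}(β)|² = (-0.168327)² = 0.028334 (the z-rotation phases have unit modulus)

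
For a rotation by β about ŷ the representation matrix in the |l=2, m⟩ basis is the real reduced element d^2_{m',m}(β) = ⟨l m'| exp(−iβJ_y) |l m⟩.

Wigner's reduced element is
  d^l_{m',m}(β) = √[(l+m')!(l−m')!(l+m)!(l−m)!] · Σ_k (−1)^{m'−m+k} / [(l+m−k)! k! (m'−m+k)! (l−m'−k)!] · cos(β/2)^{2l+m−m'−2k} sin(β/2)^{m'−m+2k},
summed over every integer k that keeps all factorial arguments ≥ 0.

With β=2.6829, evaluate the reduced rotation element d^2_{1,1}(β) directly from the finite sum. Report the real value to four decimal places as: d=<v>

d^2_{1,1}(β=2.6829) via Wigner's sum:
With c≡cos(β/2)=0.227341 and s≡sin(β/2)=0.973815, N=[6·1·6·1]^{1/2}=6.000000
Admissible k: 0..1 (factorial args all ≥0)
  k=0: (−1)^0·6.0000/(6)·0.2273^4·0.9738^0 = +0.002671
  k=1: (−1)^1·6.0000/(2)·0.2273^2·0.9738^2 = -0.147038
d^2_{1,1}(2.6829) = +0.002671 -0.147038 = -0.144367

d=-0.1444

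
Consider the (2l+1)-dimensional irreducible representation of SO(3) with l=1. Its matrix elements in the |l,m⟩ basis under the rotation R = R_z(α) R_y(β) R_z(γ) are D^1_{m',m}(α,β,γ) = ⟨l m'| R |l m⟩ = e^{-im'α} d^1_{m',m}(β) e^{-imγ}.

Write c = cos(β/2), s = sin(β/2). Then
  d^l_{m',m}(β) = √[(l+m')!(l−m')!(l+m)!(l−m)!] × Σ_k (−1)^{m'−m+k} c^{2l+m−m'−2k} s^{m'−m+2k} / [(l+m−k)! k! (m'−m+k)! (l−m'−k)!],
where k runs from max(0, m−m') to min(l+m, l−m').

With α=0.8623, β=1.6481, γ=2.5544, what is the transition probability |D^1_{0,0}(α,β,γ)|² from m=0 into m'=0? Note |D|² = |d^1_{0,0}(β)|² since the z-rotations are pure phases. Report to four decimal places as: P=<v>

First d^1_{0,0}(β=1.6481), then the phase factors e^{-i(0)α} and e^{-i(0)γ}:
Half-angle: c=0.679254, s=0.733903. N=√(1·1·1·1)=1.000000
k: max(0,(0)−(0))=0 … min(1+(0),1−(0))=1
  k=0: (−1)^0·1.0000/(1)·0.6793^2·0.7339^0 = +0.461387
  k=1: (−1)^1·1.0000/(1)·0.6793^0·0.7339^2 = -0.538613
d^1_{0,0}(1.6481) = +0.461387 -0.538613 = -0.077227
|D^1_{0,0}|² = |d^1_{0,0}(β)|² = (-0.077227)² = 0.005964 (the z-rotation phases have unit modulus)

P=0.0060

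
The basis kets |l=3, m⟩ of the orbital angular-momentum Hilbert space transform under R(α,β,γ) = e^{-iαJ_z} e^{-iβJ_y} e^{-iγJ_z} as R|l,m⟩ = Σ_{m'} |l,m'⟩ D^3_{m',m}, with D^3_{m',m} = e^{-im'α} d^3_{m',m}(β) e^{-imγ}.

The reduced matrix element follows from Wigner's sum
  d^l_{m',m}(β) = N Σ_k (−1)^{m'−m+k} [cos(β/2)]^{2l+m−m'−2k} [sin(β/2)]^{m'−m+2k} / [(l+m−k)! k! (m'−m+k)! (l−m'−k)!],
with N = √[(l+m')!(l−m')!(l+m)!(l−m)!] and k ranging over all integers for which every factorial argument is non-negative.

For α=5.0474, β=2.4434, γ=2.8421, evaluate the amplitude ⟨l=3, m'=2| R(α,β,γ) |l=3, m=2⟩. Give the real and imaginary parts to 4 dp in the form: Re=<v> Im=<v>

D^3_{2,2}(5.0474,2.4434,2.8421) = e^{-i·2·5.0474}·d^3_{2,2}(2.4434)·e^{-i·2·2.8421}. Compute d first:
With c≡cos(β/2)=0.342049 and s≡sin(β/2)=0.939682, N=[120·1·120·1]^{1/2}=120.000000
The bounds max(0,m−m')=0 and min(l+m,l−m')=1 give 2 terms
  k=0: (−1)^0·120.0000/(120)·0.3420^6·0.9397^0 = +0.001602
  k=1: (−1)^1·120.0000/(24)·0.3420^4·0.9397^2 = -0.060434
d^3_{2,2}(2.4434) = +0.001602 -0.060434 = -0.058833
Phases: e^{-i·(2)·5.0474}=-0.783808+0.621003i, e^{-i·(2)·2.8421}=+0.825908+0.563805i ⇒ D=+0.058685-0.004176i

Re=0.0587 Im=-0.0042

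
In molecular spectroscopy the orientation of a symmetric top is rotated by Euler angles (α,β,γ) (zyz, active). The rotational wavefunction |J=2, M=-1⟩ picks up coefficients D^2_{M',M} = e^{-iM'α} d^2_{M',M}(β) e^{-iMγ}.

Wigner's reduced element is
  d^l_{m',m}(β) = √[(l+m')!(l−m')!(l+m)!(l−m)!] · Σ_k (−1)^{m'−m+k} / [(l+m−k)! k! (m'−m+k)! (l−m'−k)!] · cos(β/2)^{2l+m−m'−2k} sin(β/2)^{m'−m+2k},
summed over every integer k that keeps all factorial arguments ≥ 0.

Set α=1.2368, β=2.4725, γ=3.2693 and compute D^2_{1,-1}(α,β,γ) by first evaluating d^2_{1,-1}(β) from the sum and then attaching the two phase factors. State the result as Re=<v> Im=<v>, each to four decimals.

Re=0.2261 Im=-0.4543

D^2_{1,-1}(1.2368,2.4725,3.2693) = e^{-i·1·1.2368}·d^2_{1,-1}(2.4725)·e^{-i·-1·3.2693}. Compute d first:
Half-angle: c=0.328341, s=0.944559. N=√(6·1·1·6)=6.000000
k: max(0,(-1)−(1))=0 … min(2+(-1),2−(1))=1
  k=0: (−1)^2·6.0000/(2)·0.3283^2·0.9446^2 = +0.288555
  k=1: (−1)^3·6.0000/(6)·0.3283^0·0.9446^4 = -0.796007
d^2_{1,-1}(2.4725) = +0.288555 -0.796007 = -0.507452
Attach z-rotation phases: D = e^{-i(1)(1.2368)}·(-0.507452)·e^{-i(-1)(3.2693)} = +0.226057-0.454319i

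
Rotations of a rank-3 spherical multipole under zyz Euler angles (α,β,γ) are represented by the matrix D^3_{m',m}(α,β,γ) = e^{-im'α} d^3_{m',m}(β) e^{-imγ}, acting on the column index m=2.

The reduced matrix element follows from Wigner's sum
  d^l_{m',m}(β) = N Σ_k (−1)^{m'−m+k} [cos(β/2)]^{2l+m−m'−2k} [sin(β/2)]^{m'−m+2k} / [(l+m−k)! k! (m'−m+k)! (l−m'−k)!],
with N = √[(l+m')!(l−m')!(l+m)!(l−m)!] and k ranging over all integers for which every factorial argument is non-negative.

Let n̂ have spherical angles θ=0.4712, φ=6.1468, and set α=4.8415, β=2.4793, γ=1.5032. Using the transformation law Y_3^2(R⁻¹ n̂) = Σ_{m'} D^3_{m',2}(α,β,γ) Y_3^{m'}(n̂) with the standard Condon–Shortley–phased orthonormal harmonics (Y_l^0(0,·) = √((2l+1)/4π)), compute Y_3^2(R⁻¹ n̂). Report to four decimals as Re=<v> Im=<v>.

Need the full column D^3_{m',2} for m'=−3..3 at α=4.8415, β=2.4793, γ=1.5032.
cos(β/2)=0.325127, sin(β/2)=0.945670
d^3_{-3,2}: single k=5 term ⇒ +0.602321;  D = +0.300600-0.521948i
d^3_{-2,2}: k∈[4..5] ⇒ +0.422703 -0.715218 = -0.292514;  D = -0.270168-0.112134i
d^3_{-1,2}: k∈[3..4] ⇒ +0.183827 -0.777593 = -0.593765;  D = +0.155114-0.573147i
d^3_{0,2}: k∈[2..3] ⇒ +0.054734 -0.463048 = -0.408315;  D = +0.404589+0.055033i
d^3_{1,2}: k∈[1..2] ⇒ +0.010864 -0.183827 = -0.172963;  D = -0.001052+0.172959i
d^3_{2,2}: k∈[0..1] ⇒ +0.001181 -0.049965 = -0.048783;  D = -0.048415+0.005987i
d^3_{3,2}: single k=0 term ⇒ -0.008416;  D = -0.002099-0.008149i
Y_3^{m'}(θ=0.4712,φ=6.1468) and Σ D·Y over m':
  (+0.3006-0.5219i)·(+0.0358+0.0155i)  (-0.2702-0.1121i)·(+0.1807+0.0506i)  (+0.1551-0.5731i)·(+0.4316+0.0592i)  (+0.4046+0.0550i)·(+0.3224+0.0000i)  (-0.0011+0.1730i)·(-0.4316+0.0592i)  (-0.0484+0.0060i)·(+0.1807-0.0506i)  (-0.0021-0.0081i)·(-0.0358+0.0155i)
Y_3^2(R⁻¹ n̂) = +0.189022-0.339327i

Re=0.1890 Im=-0.3393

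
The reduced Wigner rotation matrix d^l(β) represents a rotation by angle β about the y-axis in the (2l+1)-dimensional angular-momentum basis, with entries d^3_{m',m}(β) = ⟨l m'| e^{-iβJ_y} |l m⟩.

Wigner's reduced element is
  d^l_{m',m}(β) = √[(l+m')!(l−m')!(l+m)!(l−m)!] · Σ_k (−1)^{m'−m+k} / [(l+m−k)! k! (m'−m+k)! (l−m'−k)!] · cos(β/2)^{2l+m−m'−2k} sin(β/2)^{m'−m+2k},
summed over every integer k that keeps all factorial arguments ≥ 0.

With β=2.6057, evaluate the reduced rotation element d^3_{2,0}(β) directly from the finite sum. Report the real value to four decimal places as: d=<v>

d=-0.3070

d^3_{2,0}(β=2.6057) via Wigner's sum:
Half-angle: c=0.264752, s=0.964317. N=√(120·1·6·6)=65.726707
Admissible k: 0..1 (factorial args all ≥0)
  k=0: (−1)^2·65.7267/(12)·0.2648^4·0.9643^2 = +0.025024
  k=1: (−1)^3·65.7267/(12)·0.2648^2·0.9643^4 = -0.331983
d^3_{2,0}(2.6057) = +0.025024 -0.331983 = -0.306960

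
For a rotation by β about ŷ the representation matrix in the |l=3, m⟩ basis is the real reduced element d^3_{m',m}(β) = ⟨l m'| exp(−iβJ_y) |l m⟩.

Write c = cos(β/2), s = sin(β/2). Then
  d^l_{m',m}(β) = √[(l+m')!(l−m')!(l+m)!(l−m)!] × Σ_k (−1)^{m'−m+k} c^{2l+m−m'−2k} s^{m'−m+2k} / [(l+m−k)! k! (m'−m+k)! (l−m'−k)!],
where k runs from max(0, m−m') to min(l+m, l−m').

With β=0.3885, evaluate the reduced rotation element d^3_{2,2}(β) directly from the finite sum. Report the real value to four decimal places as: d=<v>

d=0.7197

d^3_{2,2}(β=0.3885) via Wigner's sum:
c=cos(0.3885/2)=0.981193, s=sin(0.3885/2)=0.193031; N=√[120·1·120·1]=120.000000
k∈{0,1} keeps every argument non-negative
  k=0: (−1)^0·120.0000/(120)·0.9812^6·0.1930^0 = +0.892331
  k=1: (−1)^1·120.0000/(24)·0.9812^4·0.1930^2 = -0.172679
d^3_{2,2}(0.3885) = +0.892331 -0.172679 = +0.719652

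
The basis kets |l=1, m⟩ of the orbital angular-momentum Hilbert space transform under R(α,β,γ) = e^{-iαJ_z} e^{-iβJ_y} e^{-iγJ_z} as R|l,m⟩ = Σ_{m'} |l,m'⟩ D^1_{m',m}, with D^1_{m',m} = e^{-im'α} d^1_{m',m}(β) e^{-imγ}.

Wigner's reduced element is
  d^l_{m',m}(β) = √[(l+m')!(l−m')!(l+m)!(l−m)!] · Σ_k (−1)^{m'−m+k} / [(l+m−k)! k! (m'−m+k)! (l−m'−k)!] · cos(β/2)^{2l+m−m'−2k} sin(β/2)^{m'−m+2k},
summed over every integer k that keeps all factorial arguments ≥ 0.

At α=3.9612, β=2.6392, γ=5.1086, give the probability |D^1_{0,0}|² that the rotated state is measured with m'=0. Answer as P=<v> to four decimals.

P=0.7681

D^1_{0,0}(3.9612,2.6392,5.1086) = e^{-i·0·3.9612}·d^1_{0,0}(2.6392)·e^{-i·0·5.1086}. Compute d first:
Half-angle: c=0.248563, s=0.968616. N=√(1·1·1·1)=1.000000
k: max(0,(0)−(0))=0 … min(1+(0),1−(0))=1
  k=0: (−1)^0·1.0000/(1)·0.2486^2·0.9686^0 = +0.061784
  k=1: (−1)^1·1.0000/(1)·0.2486^0·0.9686^2 = -0.938216
d^1_{0,0}(2.6392) = +0.061784 -0.938216 = -0.876433
|D^1_{0,0}|² = |d^1_{0,0}(β)|² = (-0.876433)² = 0.768135 (the z-rotation phases have unit modulus)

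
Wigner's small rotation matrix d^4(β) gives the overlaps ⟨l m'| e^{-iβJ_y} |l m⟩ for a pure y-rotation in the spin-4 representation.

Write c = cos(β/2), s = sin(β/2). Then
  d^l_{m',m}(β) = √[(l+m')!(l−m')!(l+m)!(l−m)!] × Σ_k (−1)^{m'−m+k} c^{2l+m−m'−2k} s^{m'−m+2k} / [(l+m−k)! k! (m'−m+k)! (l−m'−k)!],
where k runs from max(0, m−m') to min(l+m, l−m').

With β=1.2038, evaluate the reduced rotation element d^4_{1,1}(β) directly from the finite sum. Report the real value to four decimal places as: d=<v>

d=-0.0956

d^4_{1,1}(β=1.2038) via Wigner's sum:
With c≡cos(β/2)=0.824261 and s≡sin(β/2)=0.566210, N=[120·6·120·6]^{1/2}=720.000000
Admissible k: 0..3 (factorial args all ≥0)
  k=0: (−1)^0·720.0000/(720)·0.8243^8·0.5662^0 = +0.213069
  k=1: (−1)^1·720.0000/(48)·0.8243^6·0.5662^2 = -1.508117
  k=2: (−1)^2·720.0000/(24)·0.8243^4·0.5662^4 = +1.423278
  k=3: (−1)^3·720.0000/(72)·0.8243^2·0.5662^6 = -0.223869
d^4_{1,1}(1.2038) = +0.213069 -1.508117 +1.423278 -0.223869 = -0.095639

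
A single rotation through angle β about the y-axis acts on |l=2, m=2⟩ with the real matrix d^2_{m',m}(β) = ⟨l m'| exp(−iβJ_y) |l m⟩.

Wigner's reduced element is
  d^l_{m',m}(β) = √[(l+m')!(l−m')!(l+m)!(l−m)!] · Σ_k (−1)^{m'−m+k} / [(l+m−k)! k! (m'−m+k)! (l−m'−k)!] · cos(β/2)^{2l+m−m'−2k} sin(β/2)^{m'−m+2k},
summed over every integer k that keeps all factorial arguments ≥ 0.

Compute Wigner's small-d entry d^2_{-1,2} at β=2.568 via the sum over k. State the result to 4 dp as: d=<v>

d=0.4992

d^2_{-1,2}(β=2.568) via Wigner's sum:
c=cos(2.568/2)=0.282881, s=sin(2.568/2)=0.959155; N=√[1·6·24·1]=12.000000
The bounds max(0,m−m')=3 and min(l+m,l−m')=3 give 1 term
  k=3: (−1)^0·12.0000/(6)·0.2829^1·0.9592^3 = +0.499229
d^2_{-1,2}(2.568) = +0.499229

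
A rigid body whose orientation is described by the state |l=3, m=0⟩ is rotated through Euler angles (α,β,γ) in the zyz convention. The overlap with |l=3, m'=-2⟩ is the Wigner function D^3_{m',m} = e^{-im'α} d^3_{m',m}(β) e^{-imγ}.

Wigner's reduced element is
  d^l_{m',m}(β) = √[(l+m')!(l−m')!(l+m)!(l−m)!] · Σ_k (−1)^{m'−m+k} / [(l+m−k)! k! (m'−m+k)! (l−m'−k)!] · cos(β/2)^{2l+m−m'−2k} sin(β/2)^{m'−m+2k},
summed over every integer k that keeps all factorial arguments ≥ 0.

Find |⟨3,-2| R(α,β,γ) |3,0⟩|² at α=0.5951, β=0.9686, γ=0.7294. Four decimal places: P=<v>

P=0.2775

Split into d^3_{-2,0}(β=0.9686) × two z-phases.
Half-angle: c=0.885001, s=0.465589. N=√(1·120·6·6)=65.726707
k: max(0,(0)−(-2))=2 … min(3+(0),3−(-2))=3
  k=2: (−1)^0·65.7267/(12)·0.8850^4·0.4656^2 = +0.728352
  k=3: (−1)^1·65.7267/(12)·0.8850^2·0.4656^4 = -0.201585
d^3_{-2,0}(0.9686) = +0.728352 -0.201585 = +0.526766
|D^3_{-2,0}|² = |d^3_{-2,0}(β)|² = (+0.526766)² = 0.277483 (the z-rotation phases have unit modulus)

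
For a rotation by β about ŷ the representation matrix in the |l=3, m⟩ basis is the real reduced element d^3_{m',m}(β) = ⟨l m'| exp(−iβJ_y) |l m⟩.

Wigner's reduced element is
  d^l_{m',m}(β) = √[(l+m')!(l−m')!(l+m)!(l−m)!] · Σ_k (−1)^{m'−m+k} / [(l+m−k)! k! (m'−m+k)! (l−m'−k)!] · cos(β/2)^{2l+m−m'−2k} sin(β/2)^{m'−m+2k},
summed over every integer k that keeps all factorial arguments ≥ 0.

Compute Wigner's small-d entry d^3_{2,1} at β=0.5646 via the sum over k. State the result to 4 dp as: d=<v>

d=-0.5987

d^3_{2,1}(β=0.5646) via Wigner's sum:
Half-angle: c=0.960417, s=0.278565. N=√(120·1·24·2)=75.894664
Admissible k: 0..1 (factorial args all ≥0)
  k=0: (−1)^1·75.8947/(24)·0.9604^5·0.2786^1 = -0.719825
  k=1: (−1)^2·75.8947/(12)·0.9604^3·0.2786^3 = +0.121113
d^3_{2,1}(0.5646) = -0.719825 +0.121113 = -0.598712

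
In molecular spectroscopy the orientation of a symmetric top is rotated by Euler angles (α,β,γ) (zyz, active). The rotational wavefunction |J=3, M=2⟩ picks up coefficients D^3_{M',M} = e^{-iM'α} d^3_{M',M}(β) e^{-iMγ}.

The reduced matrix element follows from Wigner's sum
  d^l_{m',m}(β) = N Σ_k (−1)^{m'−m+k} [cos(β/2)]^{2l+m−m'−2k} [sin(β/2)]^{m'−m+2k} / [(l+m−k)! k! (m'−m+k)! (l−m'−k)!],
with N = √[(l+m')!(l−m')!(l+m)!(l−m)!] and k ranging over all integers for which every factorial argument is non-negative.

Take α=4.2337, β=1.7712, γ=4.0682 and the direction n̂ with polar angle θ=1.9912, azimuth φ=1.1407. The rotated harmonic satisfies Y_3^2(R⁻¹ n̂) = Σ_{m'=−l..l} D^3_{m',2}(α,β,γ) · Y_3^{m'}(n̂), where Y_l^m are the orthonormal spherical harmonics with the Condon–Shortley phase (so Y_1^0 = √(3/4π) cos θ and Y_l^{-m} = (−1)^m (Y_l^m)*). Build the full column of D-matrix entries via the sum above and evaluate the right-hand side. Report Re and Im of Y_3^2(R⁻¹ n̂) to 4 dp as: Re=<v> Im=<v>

Re=0.1189 Im=0.2561

Need the full column D^3_{m',2} for m'=−3..3 at α=4.2337, β=1.7712, γ=4.0682.
cos(β/2)=0.632825, sin(β/2)=0.774295
d^3_{-3,2}: single k=5 term ⇒ +0.431411;  D = -0.063483-0.426714i
d^3_{-2,2}: k∈[4..5] ⇒ +0.719719 -0.215495 = +0.504223;  D = +0.476853+0.163867i
d^3_{-1,2}: k∈[3..4] ⇒ +0.744046 -0.556949 = +0.187097;  D = -0.135472+0.129046i
d^3_{0,2}: k∈[2..3] ⇒ +0.526633 -0.788412 = -0.261779;  D = +0.072952+0.251409i
d^3_{1,2}: k∈[1..2] ⇒ +0.248499 -0.744046 = -0.495547;  D = -0.486033-0.096638i
d^3_{2,2}: k∈[0..1] ⇒ +0.064225 -0.480748 = -0.416523;  D = +0.260271-0.325193i
d^3_{3,2}: single k=0 term ⇒ -0.192486;  D = +0.077987+0.175980i
Y_3^{m'}(θ=1.9912,φ=1.1407) and Σ D·Y over m':
  (-0.0635-0.4267i)·(-0.3050+0.0879i)  (+0.4769+0.1639i)·(+0.2268+0.2635i)  (-0.1355+0.1290i)·(-0.0206+0.0448i)  (+0.0730+0.2514i)·(+0.3301+0.0000i)  (-0.4860-0.0966i)·(+0.0206+0.0448i)  (+0.2603-0.3252i)·(+0.2268-0.2635i)  (+0.0780+0.1760i)·(+0.3050+0.0879i)
Y_3^2(R⁻¹ n̂) = +0.118891+0.256089i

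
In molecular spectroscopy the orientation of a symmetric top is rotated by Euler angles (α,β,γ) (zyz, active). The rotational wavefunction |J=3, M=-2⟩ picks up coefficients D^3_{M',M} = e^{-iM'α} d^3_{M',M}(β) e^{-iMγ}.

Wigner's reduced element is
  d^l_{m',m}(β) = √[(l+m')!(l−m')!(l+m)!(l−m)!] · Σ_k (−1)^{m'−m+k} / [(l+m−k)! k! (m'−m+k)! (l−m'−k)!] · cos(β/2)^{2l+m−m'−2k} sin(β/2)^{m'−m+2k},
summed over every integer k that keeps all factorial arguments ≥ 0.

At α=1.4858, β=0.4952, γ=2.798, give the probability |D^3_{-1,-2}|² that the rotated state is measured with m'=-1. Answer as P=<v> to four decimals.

Split into d^3_{-1,-2}(β=0.4952) × two z-phases.
Half-angle: c=0.969503, s=0.245078. N=√(2·24·1·120)=75.894664
The bounds max(0,m−m')=0 and min(l+m,l−m')=1 give 2 terms
  k=0: (−1)^1·75.8947/(24)·0.9695^5·0.2451^1 = -0.663821
  k=1: (−1)^2·75.8947/(12)·0.9695^3·0.2451^3 = +0.084838
d^3_{-1,-2}(0.4952) = -0.663821 +0.084838 = -0.578983
|D^3_{-1,-2}|² = |d^3_{-1,-2}(β)|² = (-0.578983)² = 0.335221 (the z-rotation phases have unit modulus)

P=0.3352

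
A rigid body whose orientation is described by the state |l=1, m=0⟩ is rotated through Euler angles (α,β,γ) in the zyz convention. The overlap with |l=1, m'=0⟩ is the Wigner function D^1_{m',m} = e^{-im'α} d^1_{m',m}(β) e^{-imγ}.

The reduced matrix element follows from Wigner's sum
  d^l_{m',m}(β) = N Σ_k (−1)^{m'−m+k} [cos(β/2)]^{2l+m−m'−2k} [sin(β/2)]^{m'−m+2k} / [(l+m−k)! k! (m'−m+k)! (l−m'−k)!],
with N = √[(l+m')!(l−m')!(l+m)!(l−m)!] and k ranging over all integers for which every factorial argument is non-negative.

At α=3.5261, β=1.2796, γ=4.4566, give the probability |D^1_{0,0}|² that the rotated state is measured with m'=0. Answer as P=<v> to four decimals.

P=0.0824

D^1_{0,0}(3.5261,1.2796,4.4566) = e^{-i·0·3.5261}·d^1_{0,0}(1.2796)·e^{-i·0·4.4566}. Compute d first:
With c≡cos(β/2)=0.802215 and s≡sin(β/2)=0.597035, N=[1·1·1·1]^{1/2}=1.000000
Admissible k: 0..1 (factorial args all ≥0)
  k=0: (−1)^0·1.0000/(1)·0.8022^2·0.5970^0 = +0.643549
  k=1: (−1)^1·1.0000/(1)·0.8022^0·0.5970^2 = -0.356451
d^1_{0,0}(1.2796) = +0.643549 -0.356451 = +0.287098
|D^1_{0,0}|² = |d^1_{0,0}(β)|² = (+0.287098)² = 0.082425 (the z-rotation phases have unit modulus)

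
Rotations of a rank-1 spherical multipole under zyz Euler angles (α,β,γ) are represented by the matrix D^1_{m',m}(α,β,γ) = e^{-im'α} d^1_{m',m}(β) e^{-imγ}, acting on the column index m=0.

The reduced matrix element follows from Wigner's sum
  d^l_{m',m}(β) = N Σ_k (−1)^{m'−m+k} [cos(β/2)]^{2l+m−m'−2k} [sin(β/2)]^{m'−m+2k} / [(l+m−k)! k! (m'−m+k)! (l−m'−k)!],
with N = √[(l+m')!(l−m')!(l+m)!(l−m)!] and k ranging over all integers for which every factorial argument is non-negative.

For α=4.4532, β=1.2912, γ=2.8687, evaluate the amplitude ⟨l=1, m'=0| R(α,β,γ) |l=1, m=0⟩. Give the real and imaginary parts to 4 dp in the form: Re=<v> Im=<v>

D^1_{0,0}(4.4532,1.2912,2.8687) = e^{-i·0·4.4532}·d^1_{0,0}(1.2912)·e^{-i·0·2.8687}. Compute d first:
Half-angle: c=0.798739, s=0.601678. N=√(1·1·1·1)=1.000000
The bounds max(0,m−m')=0 and min(l+m,l−m')=1 give 2 terms
  k=0: (−1)^0·1.0000/(1)·0.7987^2·0.6017^0 = +0.637984
  k=1: (−1)^1·1.0000/(1)·0.7987^0·0.6017^2 = -0.362016
d^1_{0,0}(1.2912) = +0.637984 -0.362016 = +0.275968
Attach z-rotation phases: D = e^{-i(0)(4.4532)}·(+0.275968)·e^{-i(0)(2.8687)} = +0.275968+0.000000i

Re=0.2760 Im=0.0000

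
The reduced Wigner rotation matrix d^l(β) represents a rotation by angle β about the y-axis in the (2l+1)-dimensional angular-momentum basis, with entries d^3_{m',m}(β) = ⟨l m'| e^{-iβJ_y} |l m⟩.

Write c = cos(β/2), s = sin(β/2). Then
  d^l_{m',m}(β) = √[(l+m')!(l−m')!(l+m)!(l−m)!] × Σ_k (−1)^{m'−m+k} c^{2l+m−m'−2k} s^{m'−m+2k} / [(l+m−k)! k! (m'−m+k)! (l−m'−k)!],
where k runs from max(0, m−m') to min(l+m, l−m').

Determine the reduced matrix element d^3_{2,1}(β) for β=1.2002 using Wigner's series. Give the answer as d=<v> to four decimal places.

d^3_{2,1}(β=1.2002) via Wigner's sum:
c=cos(1.2002/2)=0.825279, s=sin(1.2002/2)=0.564725; N=√[120·1·24·2]=75.894664
k∈{0,1} keeps every argument non-negative
  k=0: (−1)^1·75.8947/(24)·0.8253^5·0.5647^1 = -0.683662
  k=1: (−1)^2·75.8947/(12)·0.8253^3·0.5647^3 = +0.640241
d^3_{2,1}(1.2002) = -0.683662 +0.640241 = -0.043421

d=-0.0434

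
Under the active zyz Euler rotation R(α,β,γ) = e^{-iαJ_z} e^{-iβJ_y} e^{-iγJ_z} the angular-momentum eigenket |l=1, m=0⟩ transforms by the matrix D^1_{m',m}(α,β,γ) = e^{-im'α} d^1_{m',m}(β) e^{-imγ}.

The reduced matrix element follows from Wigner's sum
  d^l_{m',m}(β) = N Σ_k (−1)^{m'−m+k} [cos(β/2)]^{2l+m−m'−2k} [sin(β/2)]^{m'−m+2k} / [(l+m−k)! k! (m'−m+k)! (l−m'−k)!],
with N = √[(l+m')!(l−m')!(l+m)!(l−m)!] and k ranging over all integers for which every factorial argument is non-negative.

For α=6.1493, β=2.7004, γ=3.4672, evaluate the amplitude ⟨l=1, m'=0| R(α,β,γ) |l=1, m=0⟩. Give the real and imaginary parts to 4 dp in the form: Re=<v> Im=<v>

Split into d^1_{0,0}(β=2.7004) × two z-phases.
Half-angle: c=0.218812, s=0.975767. N=√(1·1·1·1)=1.000000
k: max(0,(0)−(0))=0 … min(1+(0),1−(0))=1
  k=0: (−1)^0·1.0000/(1)·0.2188^2·0.9758^0 = +0.047878
  k=1: (−1)^1·1.0000/(1)·0.2188^0·0.9758^2 = -0.952122
d^1_{0,0}(2.7004) = +0.047878 -0.952122 = -0.904243
Attach z-rotation phases: D = e^{-i(0)(6.1493)}·(-0.904243)·e^{-i(0)(3.4672)} = -0.904243+0.000000i

Re=-0.9042 Im=0.0000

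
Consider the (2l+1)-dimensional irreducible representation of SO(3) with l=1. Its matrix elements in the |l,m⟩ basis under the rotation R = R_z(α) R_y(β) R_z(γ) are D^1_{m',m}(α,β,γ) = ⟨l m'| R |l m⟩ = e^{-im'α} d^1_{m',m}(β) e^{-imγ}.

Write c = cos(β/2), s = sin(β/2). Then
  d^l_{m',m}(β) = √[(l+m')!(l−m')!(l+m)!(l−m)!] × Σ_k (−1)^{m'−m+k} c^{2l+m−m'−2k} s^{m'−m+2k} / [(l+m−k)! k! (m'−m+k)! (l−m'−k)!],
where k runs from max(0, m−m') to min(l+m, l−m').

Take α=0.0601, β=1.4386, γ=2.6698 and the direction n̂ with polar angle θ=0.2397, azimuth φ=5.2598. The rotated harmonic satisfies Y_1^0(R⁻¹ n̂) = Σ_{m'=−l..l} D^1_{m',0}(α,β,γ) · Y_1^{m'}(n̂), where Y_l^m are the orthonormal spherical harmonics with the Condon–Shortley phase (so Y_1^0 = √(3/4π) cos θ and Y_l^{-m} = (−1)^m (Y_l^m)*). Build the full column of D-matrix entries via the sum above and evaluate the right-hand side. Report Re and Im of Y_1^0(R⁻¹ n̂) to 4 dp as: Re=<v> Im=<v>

Need the full column D^1_{m',0} for m'=−1..1 at α=0.0601, β=1.4386, γ=2.6698.
cos(β/2)=0.752267, sin(β/2)=0.658858
d^1_{-1,0}: single k=1 term ⇒ +0.700937;  D = +0.699672+0.042101i
d^1_{0,0}: k∈[0..1] ⇒ +0.565906 -0.434094 = +0.131812;  D = +0.131812+0.000000i
d^1_{1,0}: single k=0 term ⇒ -0.700937;  D = -0.699672+0.042101i
Y_1^{m'}(θ=0.2397,φ=5.2598) and Σ D·Y over m':
  (+0.6997+0.0421i)·(+0.0427+0.0700i)  (+0.1318+0.0000i)·(+0.4746+0.0000i)  (-0.6997+0.0421i)·(-0.0427+0.0700i)
Y_1^0(R⁻¹ n̂) = +0.116405+0.000000i

Re=0.1164 Im=0.0000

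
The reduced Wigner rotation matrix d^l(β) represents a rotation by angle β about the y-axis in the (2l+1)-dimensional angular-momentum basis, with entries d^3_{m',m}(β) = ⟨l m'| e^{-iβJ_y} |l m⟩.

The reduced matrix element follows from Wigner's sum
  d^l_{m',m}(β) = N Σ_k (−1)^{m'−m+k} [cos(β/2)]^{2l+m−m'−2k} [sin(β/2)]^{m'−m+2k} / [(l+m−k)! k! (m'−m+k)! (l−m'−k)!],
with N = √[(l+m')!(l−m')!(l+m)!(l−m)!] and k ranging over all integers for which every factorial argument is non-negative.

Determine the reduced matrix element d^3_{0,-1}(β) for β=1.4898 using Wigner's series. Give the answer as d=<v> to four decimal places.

d^3_{0,-1}(β=1.4898) via Wigner's sum:
c=cos(1.4898/2)=0.735156, s=sin(1.4898/2)=0.677898; N=√[6·6·2·24]=41.569219
k∈{0,1,2} keeps every argument non-negative
  k=0: (−1)^1·41.5692/(12)·0.7352^5·0.6779^1 = -0.504257
  k=1: (−1)^2·41.5692/(4)·0.7352^3·0.6779^3 = +1.286304
  k=2: (−1)^3·41.5692/(12)·0.7352^1·0.6779^5 = -0.364580
d^3_{0,-1}(1.4898) = -0.504257 +1.286304 -0.364580 = +0.417467

d=0.4175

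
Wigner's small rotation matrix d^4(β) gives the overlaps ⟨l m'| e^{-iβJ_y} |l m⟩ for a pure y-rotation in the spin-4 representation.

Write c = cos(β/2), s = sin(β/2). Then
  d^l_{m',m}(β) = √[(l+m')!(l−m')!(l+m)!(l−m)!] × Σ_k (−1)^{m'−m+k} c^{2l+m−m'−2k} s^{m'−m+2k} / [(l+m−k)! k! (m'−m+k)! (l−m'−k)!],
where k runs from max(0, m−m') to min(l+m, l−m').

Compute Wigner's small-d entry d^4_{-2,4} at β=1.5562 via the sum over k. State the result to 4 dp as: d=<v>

d^4_{-2,4}(β=1.5562) via Wigner's sum:
Half-angle: c=0.712248, s=0.701927. N=√(2·720·40320·1)=7619.763776
k: max(0,(4)−(-2))=6 … min(4+(4),4−(-2))=6
  k=6: (−1)^0·7619.7638/(1440)·0.7122^2·0.7019^6 = +0.321067
d^4_{-2,4}(1.5562) = +0.321067

d=0.3211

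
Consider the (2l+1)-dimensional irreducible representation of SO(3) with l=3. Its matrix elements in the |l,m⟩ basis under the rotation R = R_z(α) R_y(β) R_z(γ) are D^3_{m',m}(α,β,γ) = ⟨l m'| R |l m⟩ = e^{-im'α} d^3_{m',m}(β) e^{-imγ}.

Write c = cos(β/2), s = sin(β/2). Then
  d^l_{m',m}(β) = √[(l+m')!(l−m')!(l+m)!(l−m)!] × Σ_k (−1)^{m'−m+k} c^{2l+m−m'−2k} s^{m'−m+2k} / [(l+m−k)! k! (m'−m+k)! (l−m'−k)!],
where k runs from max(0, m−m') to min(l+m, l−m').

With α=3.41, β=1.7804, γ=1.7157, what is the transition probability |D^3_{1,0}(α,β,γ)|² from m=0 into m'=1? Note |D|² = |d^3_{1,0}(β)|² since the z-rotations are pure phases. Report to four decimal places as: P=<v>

P=0.1101

First d^3_{1,0}(β=1.7804), then the phase factors e^{-i(1)α} and e^{-i(0)γ}:
With c≡cos(β/2)=0.629257 and s≡sin(β/2)=0.777198, N=[24·2·6·6]^{1/2}=41.569219
The bounds max(0,m−m')=0 and min(l+m,l−m')=2 give 3 terms
  k=0: (−1)^1·41.5692/(12)·0.6293^5·0.7772^1 = -0.265620
  k=1: (−1)^2·41.5692/(4)·0.6293^3·0.7772^3 = +1.215597
  k=2: (−1)^3·41.5692/(12)·0.6293^1·0.7772^5 = -0.618124
d^3_{1,0}(1.7804) = -0.265620 +1.215597 -0.618124 = +0.331853
|D^3_{1,0}|² = |d^3_{1,0}(β)|² = (+0.331853)² = 0.110126 (the z-rotation phases have unit modulus)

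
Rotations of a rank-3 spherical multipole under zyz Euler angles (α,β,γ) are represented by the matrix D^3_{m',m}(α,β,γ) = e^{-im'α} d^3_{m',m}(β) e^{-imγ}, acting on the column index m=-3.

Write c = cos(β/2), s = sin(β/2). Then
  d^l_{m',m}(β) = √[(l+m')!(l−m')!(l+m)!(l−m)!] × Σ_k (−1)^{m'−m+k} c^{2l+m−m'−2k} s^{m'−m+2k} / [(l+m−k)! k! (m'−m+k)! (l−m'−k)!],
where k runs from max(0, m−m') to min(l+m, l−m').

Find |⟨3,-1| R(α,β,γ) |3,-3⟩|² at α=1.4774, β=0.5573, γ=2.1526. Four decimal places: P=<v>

D^3_{-1,-3}(1.4774,0.5573,2.1526) = e^{-i·-1·1.4774}·d^3_{-1,-3}(0.5573)·e^{-i·-3·2.1526}. Compute d first:
Half-angle: c=0.961428, s=0.275058. N=√(2·24·1·720)=185.903201
k: max(0,(-3)−(-1))=0 … min(3+(-3),3−(-1))=0
  k=0: (−1)^2·185.9032/(48)·0.9614^4·0.2751^2 = +0.250357
d^3_{-1,-3}(0.5573) = +0.250357
|D^3_{-1,-3}|² = |d^3_{-1,-3}(β)|² = (+0.250357)² = 0.062679 (the z-rotation phases have unit modulus)

P=0.0627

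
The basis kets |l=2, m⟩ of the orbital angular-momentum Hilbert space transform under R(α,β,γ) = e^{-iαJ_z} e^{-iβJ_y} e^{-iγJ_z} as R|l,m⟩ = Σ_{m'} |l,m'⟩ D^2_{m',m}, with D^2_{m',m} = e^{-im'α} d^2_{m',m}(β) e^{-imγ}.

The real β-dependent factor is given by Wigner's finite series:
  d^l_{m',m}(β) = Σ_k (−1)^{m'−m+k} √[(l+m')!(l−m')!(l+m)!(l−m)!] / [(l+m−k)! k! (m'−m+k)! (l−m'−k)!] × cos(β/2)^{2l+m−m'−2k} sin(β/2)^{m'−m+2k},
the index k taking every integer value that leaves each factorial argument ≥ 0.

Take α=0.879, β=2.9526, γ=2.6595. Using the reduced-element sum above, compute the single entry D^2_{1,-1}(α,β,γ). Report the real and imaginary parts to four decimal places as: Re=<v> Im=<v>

D^2_{1,-1}(0.879,2.9526,2.6595) = e^{-i·1·0.879}·d^2_{1,-1}(2.9526)·e^{-i·-1·2.6595}. Compute d first:
With c≡cos(β/2)=0.094356 and s≡sin(β/2)=0.995539, N=[6·1·1·6]^{1/2}=6.000000
k: max(0,(-1)−(1))=0 … min(2+(-1),2−(1))=1
  k=0: (−1)^2·6.0000/(2)·0.0944^2·0.9955^2 = +0.026471
  k=1: (−1)^3·6.0000/(6)·0.0944^0·0.9955^4 = -0.982273
d^2_{1,-1}(2.9526) = +0.026471 -0.982273 = -0.955802
Phases: e^{-i·(1)·0.879}=+0.637922-0.770101i, e^{-i·(-1)·2.6595}=-0.886027+0.463634i ⇒ D=+0.198969-0.934863i

Re=0.1990 Im=-0.9349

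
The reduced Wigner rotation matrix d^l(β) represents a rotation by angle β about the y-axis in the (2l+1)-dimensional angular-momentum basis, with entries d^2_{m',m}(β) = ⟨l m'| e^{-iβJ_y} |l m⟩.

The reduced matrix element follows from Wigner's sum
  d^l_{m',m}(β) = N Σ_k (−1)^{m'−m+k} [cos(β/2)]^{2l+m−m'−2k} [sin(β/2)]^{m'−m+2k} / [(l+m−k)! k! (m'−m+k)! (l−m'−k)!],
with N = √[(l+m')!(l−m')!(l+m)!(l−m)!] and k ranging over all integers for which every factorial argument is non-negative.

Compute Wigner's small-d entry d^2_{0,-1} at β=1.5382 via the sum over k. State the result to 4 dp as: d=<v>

d=-0.0399

d^2_{0,-1}(β=1.5382) via Wigner's sum:
Half-angle: c=0.718537, s=0.695489. N=√(2·2·1·6)=4.898979
k∈{0,1} keeps every argument non-negative
  k=0: (−1)^1·4.8990/(2)·0.7185^3·0.6955^1 = -0.631994
  k=1: (−1)^2·4.8990/(2)·0.7185^1·0.6955^3 = +0.592100
d^2_{0,-1}(1.5382) = -0.631994 +0.592100 = -0.039894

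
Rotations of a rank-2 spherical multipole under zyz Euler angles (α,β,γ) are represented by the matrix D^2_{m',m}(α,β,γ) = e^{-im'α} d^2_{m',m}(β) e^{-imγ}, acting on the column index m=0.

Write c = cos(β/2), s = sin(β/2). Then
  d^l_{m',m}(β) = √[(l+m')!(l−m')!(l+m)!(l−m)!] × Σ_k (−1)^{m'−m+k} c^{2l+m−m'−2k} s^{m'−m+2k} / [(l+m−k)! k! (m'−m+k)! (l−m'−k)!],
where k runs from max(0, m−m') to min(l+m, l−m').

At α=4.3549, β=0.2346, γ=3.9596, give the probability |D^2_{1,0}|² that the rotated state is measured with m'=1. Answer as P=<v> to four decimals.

P=0.0767

First d^2_{1,0}(β=0.2346), then the phase factors e^{-i(1)α} and e^{-i(0)γ}:
c=cos(0.2346/2)=0.993128, s=sin(0.2346/2)=0.117031; N=√[6·1·2·2]=4.898979
k: max(0,(0)−(1))=0 … min(2+(0),2−(1))=1
  k=0: (−1)^1·4.8990/(2)·0.9931^3·0.1170^1 = -0.280798
  k=1: (−1)^2·4.8990/(2)·0.9931^1·0.1170^3 = +0.003899
d^2_{1,0}(0.2346) = -0.280798 +0.003899 = -0.276898
|D^2_{1,0}|² = |d^2_{1,0}(β)|² = (-0.276898)² = 0.076673 (the z-rotation phases have unit modulus)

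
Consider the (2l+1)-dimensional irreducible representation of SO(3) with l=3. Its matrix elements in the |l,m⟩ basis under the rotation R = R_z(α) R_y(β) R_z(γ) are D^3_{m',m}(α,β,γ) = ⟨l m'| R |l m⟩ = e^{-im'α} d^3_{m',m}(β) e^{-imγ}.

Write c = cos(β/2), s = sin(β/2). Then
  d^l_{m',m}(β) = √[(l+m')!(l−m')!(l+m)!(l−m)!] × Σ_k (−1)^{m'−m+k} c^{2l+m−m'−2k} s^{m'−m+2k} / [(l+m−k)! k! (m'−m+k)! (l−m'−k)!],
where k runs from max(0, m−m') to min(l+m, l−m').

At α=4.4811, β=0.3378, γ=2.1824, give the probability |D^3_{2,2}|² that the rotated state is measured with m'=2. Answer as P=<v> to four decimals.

P=0.6150

Split into d^3_{2,2}(β=0.3378) × two z-phases.
c=cos(0.3378/2)=0.985770, s=sin(0.3378/2)=0.168098; N=√[120·1·120·1]=120.000000
Admissible k: 0..1 (factorial args all ≥0)
  k=0: (−1)^0·120.0000/(120)·0.9858^6·0.1681^0 = +0.917602
  k=1: (−1)^1·120.0000/(24)·0.9858^4·0.1681^2 = -0.133413
d^3_{2,2}(0.3378) = +0.917602 -0.133413 = +0.784189
|D^3_{2,2}|² = |d^3_{2,2}(β)|² = (+0.784189)² = 0.614952 (the z-rotation phases have unit modulus)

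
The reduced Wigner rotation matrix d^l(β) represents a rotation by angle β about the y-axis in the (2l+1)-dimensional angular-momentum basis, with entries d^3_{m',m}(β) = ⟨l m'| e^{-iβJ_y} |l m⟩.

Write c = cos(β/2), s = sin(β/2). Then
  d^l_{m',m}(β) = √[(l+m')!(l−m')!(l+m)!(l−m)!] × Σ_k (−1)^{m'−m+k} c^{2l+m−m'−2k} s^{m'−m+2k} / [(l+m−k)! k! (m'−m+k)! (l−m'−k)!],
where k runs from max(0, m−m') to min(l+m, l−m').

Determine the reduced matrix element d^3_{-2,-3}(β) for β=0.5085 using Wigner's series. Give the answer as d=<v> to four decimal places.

d^3_{-2,-3}(β=0.5085) via Wigner's sum:
With c≡cos(β/2)=0.967852 and s≡sin(β/2)=0.251520, N=[1·120·1·720]^{1/2}=293.938769
Admissible k: 0..0 (factorial args all ≥0)
  k=0: (−1)^1·293.9388/(120)·0.9679^5·0.2515^1 = -0.523230
d^3_{-2,-3}(0.5085) = -0.523230

d=-0.5232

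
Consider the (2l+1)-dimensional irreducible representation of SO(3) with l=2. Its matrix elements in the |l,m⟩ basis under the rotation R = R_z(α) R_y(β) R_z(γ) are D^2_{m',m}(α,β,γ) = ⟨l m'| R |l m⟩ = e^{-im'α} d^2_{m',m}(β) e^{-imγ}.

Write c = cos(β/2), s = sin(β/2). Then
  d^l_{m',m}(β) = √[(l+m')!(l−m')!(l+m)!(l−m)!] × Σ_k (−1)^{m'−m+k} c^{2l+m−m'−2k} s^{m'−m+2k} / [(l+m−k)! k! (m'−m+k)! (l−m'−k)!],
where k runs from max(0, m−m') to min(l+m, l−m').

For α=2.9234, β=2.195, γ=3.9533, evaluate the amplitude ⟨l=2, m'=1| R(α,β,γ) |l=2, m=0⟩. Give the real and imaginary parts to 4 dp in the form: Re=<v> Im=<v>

Re=-0.5671 Im=-0.1257

D^2_{1,0}(2.9234,2.195,3.9533) = e^{-i·1·2.9234}·d^2_{1,0}(2.195)·e^{-i·0·3.9533}. Compute d first:
c=cos(2.195/2)=0.455823, s=sin(2.195/2)=0.890071; N=√[6·1·2·2]=4.898979
k: max(0,(0)−(1))=0 … min(2+(0),2−(1))=1
  k=0: (−1)^1·4.8990/(2)·0.4558^3·0.8901^1 = -0.206485
  k=1: (−1)^2·4.8990/(2)·0.4558^1·0.8901^3 = +0.787309
d^2_{1,0}(2.195) = -0.206485 +0.787309 = +0.580824
D = (-0.976290-0.216465i)·(+0.580824)·(+1.000000+0.000000i) = -0.567053-0.125728i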